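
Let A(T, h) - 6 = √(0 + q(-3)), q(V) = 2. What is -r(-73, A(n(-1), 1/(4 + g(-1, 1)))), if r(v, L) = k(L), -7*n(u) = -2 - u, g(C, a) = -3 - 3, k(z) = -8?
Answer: 8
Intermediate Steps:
g(C, a) = -6
n(u) = 2/7 + u/7 (n(u) = -(-2 - u)/7 = 2/7 + u/7)
A(T, h) = 6 + √2 (A(T, h) = 6 + √(0 + 2) = 6 + √2)
r(v, L) = -8
-r(-73, A(n(-1), 1/(4 + g(-1, 1)))) = -1*(-8) = 8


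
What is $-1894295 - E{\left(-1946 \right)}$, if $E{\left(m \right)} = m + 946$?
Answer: $-1893295$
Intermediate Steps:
$E{\left(m \right)} = 946 + m$
$-1894295 - E{\left(-1946 \right)} = -1894295 - \left(946 - 1946\right) = -1894295 - -1000 = -1894295 + 1000 = -1893295$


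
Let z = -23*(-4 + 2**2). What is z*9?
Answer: 0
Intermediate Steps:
z = 0 (z = -23*(-4 + 4) = -23*0 = 0)
z*9 = 0*9 = 0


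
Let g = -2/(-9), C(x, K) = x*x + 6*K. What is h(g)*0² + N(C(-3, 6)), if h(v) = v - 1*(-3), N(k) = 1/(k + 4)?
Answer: 1/49 ≈ 0.020408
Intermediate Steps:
C(x, K) = x² + 6*K
N(k) = 1/(4 + k)
g = 2/9 (g = -2*(-⅑) = 2/9 ≈ 0.22222)
h(v) = 3 + v (h(v) = v + 3 = 3 + v)
h(g)*0² + N(C(-3, 6)) = (3 + 2/9)*0² + 1/(4 + ((-3)² + 6*6)) = (29/9)*0 + 1/(4 + (9 + 36)) = 0 + 1/(4 + 45) = 0 + 1/49 = 1/49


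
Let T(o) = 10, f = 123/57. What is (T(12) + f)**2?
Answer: 53361/361 ≈ 147.81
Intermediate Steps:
f = 41/19 (f = 123*(1/57) = 41/19 ≈ 2.1579)
(T(12) + f)**2 = (10 + 41/19)**2 = (231/19)**2 = 53361/361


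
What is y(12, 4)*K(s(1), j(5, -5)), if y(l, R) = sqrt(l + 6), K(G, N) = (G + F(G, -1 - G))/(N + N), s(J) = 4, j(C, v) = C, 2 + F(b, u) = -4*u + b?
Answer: 39*sqrt(2)/5 ≈ 11.031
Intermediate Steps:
F(b, u) = -2 + b - 4*u (F(b, u) = -2 + (-4*u + b) = -2 + (b - 4*u) = -2 + b - 4*u)
K(G, N) = (2 + 6*G)/(2*N) (K(G, N) = (G + (-2 + G - 4*(-1 - G)))/(N + N) = (G + (-2 + G + (4 + 4*G)))/((2*N)) = (G + (2 + 5*G))*(1/(2*N)) = (2 + 6*G)*(1/(2*N)) = (2 + 6*G)/(2*N))
y(l, R) = sqrt(6 + l)
y(12, 4)*K(s(1), j(5, -5)) = sqrt(6 + 12)*((1 + 3*4)/5) = sqrt(18)*((1 + 12)/5) = (3*sqrt(2))*((1/5)*13) = (3*sqrt(2))*(13/5) = 39*sqrt(2)/5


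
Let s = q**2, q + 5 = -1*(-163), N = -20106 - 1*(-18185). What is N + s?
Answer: 23043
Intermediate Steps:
N = -1921 (N = -20106 + 18185 = -1921)
q = 158 (q = -5 - 1*(-163) = -5 + 163 = 158)
s = 24964 (s = 158**2 = 24964)
N + s = -1921 + 24964 = 23043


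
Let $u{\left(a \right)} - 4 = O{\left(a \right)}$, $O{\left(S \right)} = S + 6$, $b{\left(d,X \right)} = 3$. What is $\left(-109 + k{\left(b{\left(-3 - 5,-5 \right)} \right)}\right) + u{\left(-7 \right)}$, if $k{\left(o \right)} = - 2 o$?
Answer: $-112$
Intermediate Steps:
$O{\left(S \right)} = 6 + S$
$u{\left(a \right)} = 10 + a$ ($u{\left(a \right)} = 4 + \left(6 + a\right) = 10 + a$)
$\left(-109 + k{\left(b{\left(-3 - 5,-5 \right)} \right)}\right) + u{\left(-7 \right)} = \left(-109 - 6\right) + \left(10 - 7\right) = \left(-109 - 6\right) + 3 = -115 + 3 = -112$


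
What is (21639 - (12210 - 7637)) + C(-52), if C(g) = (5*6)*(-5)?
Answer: 16916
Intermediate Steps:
C(g) = -150 (C(g) = 30*(-5) = -150)
(21639 - (12210 - 7637)) + C(-52) = (21639 - (12210 - 7637)) - 150 = (21639 - 1*4573) - 150 = (21639 - 4573) - 150 = 17066 - 150 = 16916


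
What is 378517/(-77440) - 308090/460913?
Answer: -198321895621/35693102720 ≈ -5.5563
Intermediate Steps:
378517/(-77440) - 308090/460913 = 378517*(-1/77440) - 308090*1/460913 = -378517/77440 - 308090/460913 = -198321895621/35693102720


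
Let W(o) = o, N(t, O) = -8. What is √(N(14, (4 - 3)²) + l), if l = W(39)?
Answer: √31 ≈ 5.5678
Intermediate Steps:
l = 39
√(N(14, (4 - 3)²) + l) = √(-8 + 39) = √31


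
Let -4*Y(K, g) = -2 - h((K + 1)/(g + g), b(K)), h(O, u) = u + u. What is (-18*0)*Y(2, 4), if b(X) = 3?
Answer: 0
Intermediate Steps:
h(O, u) = 2*u
Y(K, g) = 2 (Y(K, g) = -(-2 - 2*3)/4 = -(-2 - 1*6)/4 = -(-2 - 6)/4 = -1/4*(-8) = 2)
(-18*0)*Y(2, 4) = -18*0*2 = 0*2 = 0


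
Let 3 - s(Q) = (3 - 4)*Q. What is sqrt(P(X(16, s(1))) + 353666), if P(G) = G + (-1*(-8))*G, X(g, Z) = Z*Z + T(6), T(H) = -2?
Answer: 16*sqrt(1382) ≈ 594.80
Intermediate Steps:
s(Q) = 3 + Q (s(Q) = 3 - (3 - 4)*Q = 3 - (-1)*Q = 3 + Q)
X(g, Z) = -2 + Z**2 (X(g, Z) = Z*Z - 2 = Z**2 - 2 = -2 + Z**2)
P(G) = 9*G (P(G) = G + 8*G = 9*G)
sqrt(P(X(16, s(1))) + 353666) = sqrt(9*(-2 + (3 + 1)**2) + 353666) = sqrt(9*(-2 + 4**2) + 353666) = sqrt(9*(-2 + 16) + 353666) = sqrt(9*14 + 353666) = sqrt(126 + 353666) = sqrt(353792) = 16*sqrt(1382)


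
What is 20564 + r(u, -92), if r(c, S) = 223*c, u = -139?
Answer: -10433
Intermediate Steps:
20564 + r(u, -92) = 20564 + 223*(-139) = 20564 - 30997 = -10433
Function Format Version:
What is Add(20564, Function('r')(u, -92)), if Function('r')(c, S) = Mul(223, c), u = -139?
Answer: -10433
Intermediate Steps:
Add(20564, Function('r')(u, -92)) = Add(20564, Mul(223, -139)) = Add(20564, -30997) = -10433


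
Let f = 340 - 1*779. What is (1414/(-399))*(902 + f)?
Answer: -93526/57 ≈ -1640.8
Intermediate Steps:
f = -439 (f = 340 - 779 = -439)
(1414/(-399))*(902 + f) = (1414/(-399))*(902 - 439) = (1414*(-1/399))*463 = -202/57*463 = -93526/57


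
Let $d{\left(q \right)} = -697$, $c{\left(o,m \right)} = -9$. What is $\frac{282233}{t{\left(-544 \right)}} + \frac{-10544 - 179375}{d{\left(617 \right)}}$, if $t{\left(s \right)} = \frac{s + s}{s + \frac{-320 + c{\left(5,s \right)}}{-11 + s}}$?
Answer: $\frac{3496622163703}{24757440} \approx 1.4124 \cdot 10^{5}$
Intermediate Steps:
$t{\left(s \right)} = \frac{2 s}{s - \frac{329}{-11 + s}}$ ($t{\left(s \right)} = \frac{s + s}{s + \frac{-320 - 9}{-11 + s}} = \frac{2 s}{s - \frac{329}{-11 + s}}$)
$\frac{282233}{t{\left(-544 \right)}} + \frac{-10544 - 179375}{d{\left(617 \right)}} = \frac{282233}{2 \left(-544\right) \frac{1}{-329 + \left(-544\right)^{2} - -5984} \left(-11 - 544\right)} + \frac{-10544 - 179375}{-697} = \frac{282233}{2 \left(-544\right) \frac{1}{-329 + 295936 + 5984} \left(-555\right)} - - \frac{189919}{697} = \frac{282233}{2 \left(-544\right) \frac{1}{301591} \left(-555\right)} + \frac{189919}{697} = \frac{282233}{\frac{603840}{301591}} + \frac{189919}{697} = 282233 \cdot \frac{301591}{603840} + \frac{189919}{697} = \frac{85118932703}{603840} + \frac{189919}{697} = \frac{3496622163703}{24757440}$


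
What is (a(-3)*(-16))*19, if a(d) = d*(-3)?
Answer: -2736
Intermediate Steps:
a(d) = -3*d
(a(-3)*(-16))*19 = (-3*(-3)*(-16))*19 = (9*(-16))*19 = -144*19 = -2736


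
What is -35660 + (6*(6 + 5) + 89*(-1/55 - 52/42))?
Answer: -41240209/1155 ≈ -35706.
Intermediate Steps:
-35660 + (6*(6 + 5) + 89*(-1/55 - 52/42)) = -35660 + (6*11 + 89*(-1*1/55 - 52*1/42)) = -35660 + (66 + 89*(-1/55 - 26/21)) = -35660 + (66 + 89*(-1451/1155)) = -35660 + (66 - 129139/1155) = -35660 - 52909/1155 = -41240209/1155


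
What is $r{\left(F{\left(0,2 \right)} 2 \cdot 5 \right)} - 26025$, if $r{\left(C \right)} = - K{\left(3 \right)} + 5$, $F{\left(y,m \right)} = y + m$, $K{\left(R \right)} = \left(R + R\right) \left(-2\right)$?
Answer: $-26008$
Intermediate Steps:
$K{\left(R \right)} = - 4 R$ ($K{\left(R \right)} = 2 R \left(-2\right) = - 4 R$)
$F{\left(y,m \right)} = m + y$
$r{\left(C \right)} = 17$ ($r{\left(C \right)} = - \left(-4\right) 3 + 5 = \left(-1\right) \left(-12\right) + 5 = 12 + 5 = 17$)
$r{\left(F{\left(0,2 \right)} 2 \cdot 5 \right)} - 26025 = 17 - 26025 = -26008$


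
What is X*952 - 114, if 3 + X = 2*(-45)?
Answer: -88650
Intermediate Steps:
X = -93 (X = -3 + 2*(-45) = -3 - 90 = -93)
X*952 - 114 = -93*952 - 114 = -88536 - 114 = -88650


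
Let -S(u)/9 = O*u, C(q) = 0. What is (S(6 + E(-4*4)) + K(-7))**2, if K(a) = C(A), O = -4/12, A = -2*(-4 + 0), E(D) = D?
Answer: 900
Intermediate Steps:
A = 8 (A = -2*(-4) = 8)
O = -1/3 (O = -4*1/12 = -1/3 ≈ -0.33333)
K(a) = 0
S(u) = 3*u (S(u) = -(-3)*u = 3*u)
(S(6 + E(-4*4)) + K(-7))**2 = (3*(6 - 4*4) + 0)**2 = (3*(6 - 16) + 0)**2 = (3*(-10) + 0)**2 = (-30 + 0)**2 = (-30)**2 = 900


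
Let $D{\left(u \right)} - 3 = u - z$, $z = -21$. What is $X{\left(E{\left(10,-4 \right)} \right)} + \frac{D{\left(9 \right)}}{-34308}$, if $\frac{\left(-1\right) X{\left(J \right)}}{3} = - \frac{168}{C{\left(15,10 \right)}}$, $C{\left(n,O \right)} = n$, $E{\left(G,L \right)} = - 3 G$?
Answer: $\frac{1921193}{57180} \approx 33.599$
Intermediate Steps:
$D{\left(u \right)} = 24 + u$ ($D{\left(u \right)} = 3 + \left(u - -21\right) = 3 + \left(u + 21\right) = 3 + \left(21 + u\right) = 24 + u$)
$X{\left(J \right)} = \frac{168}{5}$ ($X{\left(J \right)} = - 3 \left(- \frac{168}{15}\right) = - 3 \left(\left(-168\right) \frac{1}{15}\right) = \left(-3\right) \left(- \frac{56}{5}\right) = \frac{168}{5}$)
$X{\left(E{\left(10,-4 \right)} \right)} + \frac{D{\left(9 \right)}}{-34308} = \frac{168}{5} + \frac{24 + 9}{-34308} = \frac{168}{5} + 33 \left(- \frac{1}{34308}\right) = \frac{168}{5} - \frac{11}{11436} = \frac{1921193}{57180}$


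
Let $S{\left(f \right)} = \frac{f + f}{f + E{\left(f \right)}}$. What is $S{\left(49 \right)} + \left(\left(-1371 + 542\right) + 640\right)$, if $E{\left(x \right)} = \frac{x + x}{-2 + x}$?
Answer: $- \frac{9167}{49} \approx -187.08$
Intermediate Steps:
$E{\left(x \right)} = \frac{2 x}{-2 + x}$
$S{\left(f \right)} = \frac{2 f}{f + \frac{2 f}{-2 + f}}$ ($S{\left(f \right)} = \frac{f + f}{f + \frac{2 f}{-2 + f}} = \frac{2 f}{f + \frac{2 f}{-2 + f}}$)
$S{\left(49 \right)} + \left(\left(-1371 + 542\right) + 640\right) = \left(2 - \frac{4}{49}\right) + \left(\left(-1371 + 542\right) + 640\right) = \left(2 - \frac{4}{49}\right) + \left(-829 + 640\right) = \left(2 - \frac{4}{49}\right) - 189 = \frac{94}{49} - 189 = - \frac{9167}{49}$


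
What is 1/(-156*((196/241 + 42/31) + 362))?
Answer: -7471/424429200 ≈ -1.7602e-5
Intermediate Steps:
1/(-156*((196/241 + 42/31) + 362)) = 1/(-156*(16198/7471 + 362)) = 1/(-156*2720700/7471) = 1/(-424429200/7471) = -7471/424429200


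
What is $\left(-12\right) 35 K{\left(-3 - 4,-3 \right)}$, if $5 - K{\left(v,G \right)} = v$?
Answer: $-5040$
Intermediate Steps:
$K{\left(v,G \right)} = 5 - v$
$\left(-12\right) 35 K{\left(-3 - 4,-3 \right)} = \left(-12\right) 35 \left(5 - \left(-3 - 4\right)\right) = - 420 \left(5 - \left(-3 - 4\right)\right) = - 420 \left(5 - -7\right) = - 420 \left(5 + 7\right) = \left(-420\right) 12 = -5040$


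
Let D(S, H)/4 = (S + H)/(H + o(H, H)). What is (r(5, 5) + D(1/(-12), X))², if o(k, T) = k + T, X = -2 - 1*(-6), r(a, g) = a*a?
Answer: 896809/1296 ≈ 691.98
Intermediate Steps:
r(a, g) = a²
X = 4 (X = -2 + 6 = 4)
o(k, T) = T + k
D(S, H) = 4*(H + S)/(3*H) (D(S, H) = 4*((S + H)/(H + (H + H))) = 4*((H + S)/(H + 2*H)) = 4*((H + S)/((3*H))) = 4*((H + S)*(1/(3*H))) = 4*((H + S)/(3*H)) = 4*(H + S)/(3*H))
(r(5, 5) + D(1/(-12), X))² = (5² + (4/3)*(4 + 1/(-12))/4)² = (25 + (4/3)*(¼)*(4 - 1/12))² = (25 + (4/3)*(¼)*(47/12))² = (25 + 47/36)² = (947/36)² = 896809/1296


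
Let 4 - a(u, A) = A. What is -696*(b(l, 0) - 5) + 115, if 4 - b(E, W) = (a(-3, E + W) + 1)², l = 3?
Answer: 3595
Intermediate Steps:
a(u, A) = 4 - A
b(E, W) = 4 - (5 - E - W)² (b(E, W) = 4 - ((4 - (E + W)) + 1)² = 4 - ((4 + (-E - W)) + 1)² = 4 - ((4 - E - W) + 1)² = 4 - (5 - E - W)²)
-696*(b(l, 0) - 5) + 115 = -696*((4 - (-5 + 3 + 0)²) - 5) + 115 = -696*((4 - 1*(-2)²) - 5) + 115 = -696*((4 - 1*4) - 5) + 115 = -696*((4 - 4) - 5) + 115 = -696*(0 - 5) + 115 = -696*(-5) + 115 = -116*(-30) + 115 = 3480 + 115 = 3595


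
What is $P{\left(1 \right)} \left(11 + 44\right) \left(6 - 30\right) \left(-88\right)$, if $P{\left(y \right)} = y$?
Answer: $116160$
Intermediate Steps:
$P{\left(1 \right)} \left(11 + 44\right) \left(6 - 30\right) \left(-88\right) = 1 \left(11 + 44\right) \left(6 - 30\right) \left(-88\right) = 1 \cdot 55 \left(-24\right) \left(-88\right) = 1 \left(-1320\right) \left(-88\right) = \left(-1320\right) \left(-88\right) = 116160$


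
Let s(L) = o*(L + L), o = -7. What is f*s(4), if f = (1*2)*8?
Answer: -896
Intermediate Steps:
f = 16 (f = 2*8 = 16)
s(L) = -14*L (s(L) = -7*(L + L) = -14*L)
f*s(4) = 16*(-14*4) = 16*(-56) = -896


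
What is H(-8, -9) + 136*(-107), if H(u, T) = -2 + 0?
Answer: -14554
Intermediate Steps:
H(u, T) = -2
H(-8, -9) + 136*(-107) = -2 + 136*(-107) = -2 - 14552 = -14554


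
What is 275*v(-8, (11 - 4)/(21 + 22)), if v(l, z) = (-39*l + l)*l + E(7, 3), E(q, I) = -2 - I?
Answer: -670175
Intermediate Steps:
v(l, z) = -5 - 38*l² (v(l, z) = (-39*l + l)*l + (-2 - 1*3) = (-38*l)*l + (-2 - 3) = -38*l² - 5 = -5 - 38*l²)
275*v(-8, (11 - 4)/(21 + 22)) = 275*(-5 - 38*(-8)²) = 275*(-5 - 38*64) = 275*(-5 - 2432) = 275*(-2437) = -670175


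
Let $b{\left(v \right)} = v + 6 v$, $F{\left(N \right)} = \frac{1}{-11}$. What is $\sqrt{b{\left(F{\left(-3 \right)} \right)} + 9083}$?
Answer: $\frac{\sqrt{1098966}}{11} \approx 95.301$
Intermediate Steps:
$F{\left(N \right)} = - \frac{1}{11}$
$b{\left(v \right)} = 7 v$
$\sqrt{b{\left(F{\left(-3 \right)} \right)} + 9083} = \sqrt{7 \left(- \frac{1}{11}\right) + 9083} = \sqrt{- \frac{7}{11} + 9083} = \sqrt{\frac{99906}{11}} = \frac{\sqrt{1098966}}{11}$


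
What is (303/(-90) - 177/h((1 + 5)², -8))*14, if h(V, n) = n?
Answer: 15757/60 ≈ 262.62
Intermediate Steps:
(303/(-90) - 177/h((1 + 5)², -8))*14 = (303/(-90) - 177/(-8))*14 = (303*(-1/90) - 177*(-⅛))*14 = (-101/30 + 177/8)*14 = (2251/120)*14 = 15757/60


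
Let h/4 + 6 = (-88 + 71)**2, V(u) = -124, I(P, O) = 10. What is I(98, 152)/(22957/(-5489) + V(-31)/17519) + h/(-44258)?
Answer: -1955242175904/810453137741 ≈ -2.4125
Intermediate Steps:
h = 1132 (h = -24 + 4*(-88 + 71)**2 = -24 + 4*(-17)**2 = -24 + 4*289 = -24 + 1156 = 1132)
I(98, 152)/(22957/(-5489) + V(-31)/17519) + h/(-44258) = 10/(22957/(-5489) - 124/17519) + 1132/(-44258) = 10/(22957*(-1/5489) - 124*1/17519) + 1132*(-1/44258) = 10/(-2087/499 - 124/17519) - 566/22129 = 10/(-36624029/8741981) - 566/22129 = 10*(-8741981/36624029) - 566/22129 = -87419810/36624029 - 566/22129 = -1955242175904/810453137741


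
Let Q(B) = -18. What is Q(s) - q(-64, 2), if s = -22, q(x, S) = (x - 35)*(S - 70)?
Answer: -6750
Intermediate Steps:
q(x, S) = (-70 + S)*(-35 + x) (q(x, S) = (-35 + x)*(-70 + S) = (-70 + S)*(-35 + x))
Q(s) - q(-64, 2) = -18 - (2450 - 70*(-64) - 35*2 + 2*(-64)) = -18 - (2450 + 4480 - 70 - 128) = -18 - 1*6732 = -18 - 6732 = -6750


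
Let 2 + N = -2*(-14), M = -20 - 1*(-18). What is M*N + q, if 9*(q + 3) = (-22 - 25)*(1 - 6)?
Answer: -260/9 ≈ -28.889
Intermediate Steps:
M = -2 (M = -20 + 18 = -2)
N = 26 (N = -2 - 2*(-14) = -2 + 28 = 26)
q = 208/9 (q = -3 + ((-22 - 25)*(1 - 6))/9 = -3 + (-47*(-5))/9 = -3 + (1/9)*235 = -3 + 235/9 = 208/9 ≈ 23.111)
M*N + q = -2*26 + 208/9 = -52 + 208/9 = -260/9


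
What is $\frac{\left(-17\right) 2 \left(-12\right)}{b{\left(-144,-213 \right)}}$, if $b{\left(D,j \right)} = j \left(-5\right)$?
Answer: $\frac{136}{355} \approx 0.3831$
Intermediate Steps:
$b{\left(D,j \right)} = - 5 j$
$\frac{\left(-17\right) 2 \left(-12\right)}{b{\left(-144,-213 \right)}} = \frac{\left(-17\right) 2 \left(-12\right)}{\left(-5\right) \left(-213\right)} = \frac{\left(-34\right) \left(-12\right)}{1065} = 408 \cdot \frac{1}{1065} = \frac{136}{355}$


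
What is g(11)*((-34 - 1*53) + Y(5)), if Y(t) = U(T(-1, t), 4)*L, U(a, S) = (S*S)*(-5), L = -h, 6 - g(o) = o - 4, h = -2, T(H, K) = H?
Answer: 247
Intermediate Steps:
g(o) = 10 - o (g(o) = 6 - (o - 4) = 6 - (-4 + o) = 6 + (4 - o) = 10 - o)
L = 2 (L = -1*(-2) = 2)
U(a, S) = -5*S² (U(a, S) = S²*(-5) = -5*S²)
Y(t) = -160 (Y(t) = -5*4²*2 = -5*16*2 = -80*2 = -160)
g(11)*((-34 - 1*53) + Y(5)) = (10 - 1*11)*((-34 - 1*53) - 160) = (10 - 11)*((-34 - 53) - 160) = -(-87 - 160) = -1*(-247) = 247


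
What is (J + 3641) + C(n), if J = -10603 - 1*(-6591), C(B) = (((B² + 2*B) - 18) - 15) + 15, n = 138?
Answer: 18931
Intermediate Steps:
C(B) = -18 + B² + 2*B (C(B) = ((-18 + B² + 2*B) - 15) + 15 = (-33 + B² + 2*B) + 15 = -18 + B² + 2*B)
J = -4012 (J = -10603 + 6591 = -4012)
(J + 3641) + C(n) = (-4012 + 3641) + (-18 + 138² + 2*138) = -371 + (-18 + 19044 + 276) = -371 + 19302 = 18931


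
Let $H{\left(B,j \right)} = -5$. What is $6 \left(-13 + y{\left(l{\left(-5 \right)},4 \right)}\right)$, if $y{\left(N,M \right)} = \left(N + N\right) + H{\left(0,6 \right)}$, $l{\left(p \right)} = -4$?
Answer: $-156$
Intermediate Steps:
$y{\left(N,M \right)} = -5 + 2 N$ ($y{\left(N,M \right)} = \left(N + N\right) - 5 = 2 N - 5 = -5 + 2 N$)
$6 \left(-13 + y{\left(l{\left(-5 \right)},4 \right)}\right) = 6 \left(-13 + \left(-5 + 2 \left(-4\right)\right)\right) = 6 \left(-13 - 13\right) = 6 \left(-26\right) = -156$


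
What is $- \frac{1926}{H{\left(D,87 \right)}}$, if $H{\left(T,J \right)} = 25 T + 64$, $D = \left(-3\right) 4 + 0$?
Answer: $\frac{963}{118} \approx 8.161$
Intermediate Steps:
$D = -12$ ($D = -12 + 0 = -12$)
$H{\left(T,J \right)} = 64 + 25 T$
$- \frac{1926}{H{\left(D,87 \right)}} = - \frac{1926}{64 + 25 \left(-12\right)} = - \frac{1926}{64 - 300} = - \frac{1926}{-236} = \left(-1926\right) \left(- \frac{1}{236}\right) = \frac{963}{118}$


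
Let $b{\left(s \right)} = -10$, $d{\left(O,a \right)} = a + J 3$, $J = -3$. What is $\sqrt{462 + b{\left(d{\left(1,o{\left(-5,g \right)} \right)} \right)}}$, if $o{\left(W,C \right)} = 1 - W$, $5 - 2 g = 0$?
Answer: $2 \sqrt{113} \approx 21.26$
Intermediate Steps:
$g = \frac{5}{2}$ ($g = \frac{5}{2} - 0 = \frac{5}{2} + 0 = \frac{5}{2} \approx 2.5$)
$d{\left(O,a \right)} = -9 + a$ ($d{\left(O,a \right)} = a - 9 = -9 + a$)
$\sqrt{462 + b{\left(d{\left(1,o{\left(-5,g \right)} \right)} \right)}} = \sqrt{462 - 10} = \sqrt{452} = 2 \sqrt{113}$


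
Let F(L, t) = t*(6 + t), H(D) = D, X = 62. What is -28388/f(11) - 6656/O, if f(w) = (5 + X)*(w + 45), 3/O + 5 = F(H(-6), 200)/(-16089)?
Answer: 759127083661/45274446 ≈ 16767.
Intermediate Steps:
O = -48267/121645 (O = 3/(-5 + (200*(6 + 200))/(-16089)) = 3/(-5 + (200*206)*(-1/16089)) = 3/(-5 + 41200*(-1/16089)) = 3/(-5 - 41200/16089) = 3/(-121645/16089) = 3*(-16089/121645) = -48267/121645 ≈ -0.39679)
f(w) = 3015 + 67*w (f(w) = (5 + 62)*(w + 45) = 67*(45 + w) = 3015 + 67*w)
-28388/f(11) - 6656/O = -28388/(3015 + 67*11) - 6656/(-48267/121645) = -28388/(3015 + 737) - 6656*(-121645/48267) = -28388/3752 + 809669120/48267 = -28388*1/3752 + 809669120/48267 = -7097/938 + 809669120/48267 = 759127083661/45274446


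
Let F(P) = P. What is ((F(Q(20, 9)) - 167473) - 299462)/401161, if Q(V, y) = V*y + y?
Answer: -466746/401161 ≈ -1.1635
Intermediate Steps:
Q(V, y) = y + V*y
((F(Q(20, 9)) - 167473) - 299462)/401161 = ((9*(1 + 20) - 167473) - 299462)/401161 = ((9*21 - 167473) - 299462)*(1/401161) = ((189 - 167473) - 299462)*(1/401161) = (-167284 - 299462)*(1/401161) = -466746*1/401161 = -466746/401161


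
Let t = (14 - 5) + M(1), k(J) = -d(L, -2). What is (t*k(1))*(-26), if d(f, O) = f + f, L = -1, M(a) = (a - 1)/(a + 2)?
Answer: -468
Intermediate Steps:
M(a) = (-1 + a)/(2 + a)
d(f, O) = 2*f
k(J) = 2 (k(J) = -2*(-1) = -1*(-2) = 2)
t = 9 (t = (14 - 5) + (-1 + 1)/(2 + 1) = 9 + 0/3 = 9 + (1/3)*0 = 9 + 0 = 9)
(t*k(1))*(-26) = (9*2)*(-26) = 18*(-26) = -468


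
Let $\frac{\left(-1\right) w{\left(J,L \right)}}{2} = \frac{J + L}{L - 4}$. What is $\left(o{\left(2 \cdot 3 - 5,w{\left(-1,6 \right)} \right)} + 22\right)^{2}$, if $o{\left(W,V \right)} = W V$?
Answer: $289$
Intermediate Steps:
$w{\left(J,L \right)} = - \frac{2 \left(J + L\right)}{-4 + L}$ ($w{\left(J,L \right)} = - 2 \frac{J + L}{L - 4} = - 2 \frac{J + L}{-4 + L} = - \frac{2 \left(J + L\right)}{-4 + L}$)
$o{\left(W,V \right)} = V W$
$\left(o{\left(2 \cdot 3 - 5,w{\left(-1,6 \right)} \right)} + 22\right)^{2} = \left(\frac{2 \left(\left(-1\right) \left(-1\right) - 6\right)}{-4 + 6} \left(2 \cdot 3 - 5\right) + 22\right)^{2} = \left(\frac{2 \left(1 - 6\right)}{2} \left(6 - 5\right) + 22\right)^{2} = \left(2 \cdot \frac{1}{2} \left(-5\right) 1 + 22\right)^{2} = \left(\left(-5\right) 1 + 22\right)^{2} = \left(-5 + 22\right)^{2} = 17^{2} = 289$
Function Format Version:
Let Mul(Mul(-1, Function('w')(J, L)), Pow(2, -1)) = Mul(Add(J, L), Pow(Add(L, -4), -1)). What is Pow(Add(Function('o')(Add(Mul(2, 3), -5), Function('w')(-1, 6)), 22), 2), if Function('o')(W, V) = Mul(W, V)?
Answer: 289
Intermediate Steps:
Function('w')(J, L) = Mul(-2, Pow(Add(-4, L), -1), Add(J, L)) (Function('w')(J, L) = Mul(-2, Mul(Add(J, L), Pow(Add(L, -4), -1))) = Mul(-2, Mul(Add(J, L), Pow(Add(-4, L), -1))) = Mul(-2, Mul(Pow(Add(-4, L), -1), Add(J, L))) = Mul(-2, Pow(Add(-4, L), -1), Add(J, L)))
Function('o')(W, V) = Mul(V, W)
Pow(Add(Function('o')(Add(Mul(2, 3), -5), Function('w')(-1, 6)), 22), 2) = Pow(Add(Mul(Mul(2, Pow(Add(-4, 6), -1), Add(Mul(-1, -1), Mul(-1, 6))), Add(Mul(2, 3), -5)), 22), 2) = Pow(Add(Mul(Mul(2, Pow(2, -1), Add(1, -6)), Add(6, -5)), 22), 2) = Pow(Add(Mul(Mul(2, Rational(1, 2), -5), 1), 22), 2) = Pow(Add(Mul(-5, 1), 22), 2) = Pow(Add(-5, 22), 2) = Pow(17, 2) = 289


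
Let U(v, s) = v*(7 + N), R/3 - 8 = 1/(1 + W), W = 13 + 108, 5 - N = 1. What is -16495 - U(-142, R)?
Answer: -14933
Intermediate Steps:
N = 4 (N = 5 - 1*1 = 5 - 1 = 4)
W = 121
R = 2931/122 (R = 24 + 3/(1 + 121) = 24 + 3/122 = 2931/122 ≈ 24.025)
U(v, s) = 11*v (U(v, s) = v*(7 + 4) = v*11 = 11*v)
-16495 - U(-142, R) = -16495 - 11*(-142) = -16495 - 1*(-1562) = -16495 + 1562 = -14933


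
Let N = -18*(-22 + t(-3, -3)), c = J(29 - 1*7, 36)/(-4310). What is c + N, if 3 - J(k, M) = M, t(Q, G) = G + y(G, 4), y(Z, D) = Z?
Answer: 2172273/4310 ≈ 504.01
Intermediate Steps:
t(Q, G) = 2*G (t(Q, G) = G + G = 2*G)
J(k, M) = 3 - M
c = 33/4310 (c = (3 - 1*36)/(-4310) = (3 - 36)*(-1/4310) = -33*(-1/4310) = 33/4310 ≈ 0.0076566)
N = 504 (N = -18*(-22 + 2*(-3)) = -18*(-22 - 6) = -18*(-28) = 504)
c + N = 33/4310 + 504 = 2172273/4310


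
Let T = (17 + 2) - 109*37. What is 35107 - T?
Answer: 39121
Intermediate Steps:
T = -4014 (T = 19 - 4033 = -4014)
35107 - T = 35107 - 1*(-4014) = 35107 + 4014 = 39121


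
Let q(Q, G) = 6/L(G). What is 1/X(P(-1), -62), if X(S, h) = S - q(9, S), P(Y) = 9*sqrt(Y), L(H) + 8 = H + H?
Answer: 1/696 - 25*I/232 ≈ 0.0014368 - 0.10776*I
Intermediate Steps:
L(H) = -8 + 2*H (L(H) = -8 + (H + H) = -8 + 2*H)
q(Q, G) = 6/(-8 + 2*G)
X(S, h) = S - 3/(-4 + S)
1/X(P(-1), -62) = 1/((-3 + (9*sqrt(-1))*(-4 + 9*sqrt(-1)))/(-4 + 9*sqrt(-1))) = 1/((-3 + (9*I)*(-4 + 9*I))/(-4 + 9*I)) = 1/(((-4 - 9*I)/97)*(-3 + 9*I*(-4 + 9*I))) = 1/((-4 - 9*I)*(-3 + 9*I*(-4 + 9*I))/97) = (-4 + 9*I)/(-3 + 9*I*(-4 + 9*I))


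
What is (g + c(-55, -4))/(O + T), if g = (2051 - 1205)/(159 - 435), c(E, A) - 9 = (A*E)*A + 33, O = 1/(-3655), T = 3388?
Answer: -141408295/569624394 ≈ -0.24825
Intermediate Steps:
O = -1/3655 ≈ -0.00027360
c(E, A) = 42 + E*A**2 (c(E, A) = 9 + ((A*E)*A + 33) = 9 + (E*A**2 + 33) = 9 + (33 + E*A**2) = 42 + E*A**2)
g = -141/46 (g = 846/(-276) = 846*(-1/276) = -141/46 ≈ -3.0652)
(g + c(-55, -4))/(O + T) = (-141/46 + (42 - 55*(-4)**2))/(-1/3655 + 3388) = (-141/46 + (42 - 55*16))/(12383139/3655) = (-141/46 + (42 - 880))*(3655/12383139) = (-141/46 - 838)*(3655/12383139) = -38689/46*3655/12383139 = -141408295/569624394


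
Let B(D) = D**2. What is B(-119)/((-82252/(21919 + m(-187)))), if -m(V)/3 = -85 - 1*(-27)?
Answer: -312858973/82252 ≈ -3803.7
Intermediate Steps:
m(V) = 174 (m(V) = -3*(-85 - 1*(-27)) = -3*(-85 + 27) = -3*(-58) = 174)
B(-119)/((-82252/(21919 + m(-187)))) = (-119)**2/((-82252/(21919 + 174))) = 14161/((-82252/22093)) = 14161/((-82252*1/22093)) = 14161/(-82252/22093) = 14161*(-22093/82252) = -312858973/82252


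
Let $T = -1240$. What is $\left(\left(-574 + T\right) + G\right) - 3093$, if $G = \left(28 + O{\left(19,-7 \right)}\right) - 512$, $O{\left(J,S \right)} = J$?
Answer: $-5372$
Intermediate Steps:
$G = -465$ ($G = \left(28 + 19\right) - 512 = 47 - 512 = -465$)
$\left(\left(-574 + T\right) + G\right) - 3093 = \left(\left(-574 - 1240\right) - 465\right) - 3093 = \left(-1814 - 465\right) - 3093 = -2279 - 3093 = -5372$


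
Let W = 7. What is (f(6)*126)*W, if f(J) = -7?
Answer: -6174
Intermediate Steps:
(f(6)*126)*W = -7*126*7 = -882*7 = -6174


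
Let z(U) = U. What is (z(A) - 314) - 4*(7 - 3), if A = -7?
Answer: -337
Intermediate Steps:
(z(A) - 314) - 4*(7 - 3) = (-7 - 314) - 4*(7 - 3) = -321 - 4*4 = -321 - 16 = -337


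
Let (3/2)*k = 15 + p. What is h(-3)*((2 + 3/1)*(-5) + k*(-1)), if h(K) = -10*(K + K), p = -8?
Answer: -1780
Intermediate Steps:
k = 14/3 (k = 2*(15 - 8)/3 = (⅔)*7 = 14/3 ≈ 4.6667)
h(K) = -20*K
h(-3)*((2 + 3/1)*(-5) + k*(-1)) = (-20*(-3))*((2 + 3/1)*(-5) + (14/3)*(-1)) = 60*((2 + 3*1)*(-5) - 14/3) = 60*((2 + 3)*(-5) - 14/3) = 60*(5*(-5) - 14/3) = 60*(-25 - 14/3) = 60*(-89/3) = -1780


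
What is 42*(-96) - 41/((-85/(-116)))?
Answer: -347476/85 ≈ -4088.0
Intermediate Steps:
42*(-96) - 41/((-85/(-116))) = -4032 - 41/((-85*(-1/116))) = -4032 - 41/85/116 = -4032 - 41*116/85 = -4032 - 4756/85 = -347476/85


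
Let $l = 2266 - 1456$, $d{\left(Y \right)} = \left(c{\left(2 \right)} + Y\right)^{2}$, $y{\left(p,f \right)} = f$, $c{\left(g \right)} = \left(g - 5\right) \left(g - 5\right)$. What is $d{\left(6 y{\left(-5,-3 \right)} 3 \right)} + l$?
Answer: $2835$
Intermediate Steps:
$c{\left(g \right)} = \left(-5 + g\right)^{2}$ ($c{\left(g \right)} = \left(-5 + g\right) \left(-5 + g\right) = \left(-5 + g\right)^{2}$)
$d{\left(Y \right)} = \left(9 + Y\right)^{2}$ ($d{\left(Y \right)} = \left(\left(-5 + 2\right)^{2} + Y\right)^{2} = \left(\left(-3\right)^{2} + Y\right)^{2} = \left(9 + Y\right)^{2}$)
$l = 810$
$d{\left(6 y{\left(-5,-3 \right)} 3 \right)} + l = \left(9 + 6 \left(-3\right) 3\right)^{2} + 810 = \left(9 - 54\right)^{2} + 810 = \left(-45\right)^{2} + 810 = 2025 + 810 = 2835$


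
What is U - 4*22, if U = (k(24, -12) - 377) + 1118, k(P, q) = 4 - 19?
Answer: 638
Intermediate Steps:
k(P, q) = -15
U = 726 (U = (-15 - 377) + 1118 = -392 + 1118 = 726)
U - 4*22 = 726 - 4*22 = 726 - 1*88 = 726 - 88 = 638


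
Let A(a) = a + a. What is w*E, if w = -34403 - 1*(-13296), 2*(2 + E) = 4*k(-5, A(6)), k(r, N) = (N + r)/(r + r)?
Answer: 358819/5 ≈ 71764.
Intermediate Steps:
A(a) = 2*a
k(r, N) = (N + r)/(2*r) (k(r, N) = (N + r)/((2*r)) = (N + r)*(1/(2*r)) = (N + r)/(2*r))
E = -17/5 (E = -2 + (4*((½)*(2*6 - 5)/(-5)))/2 = -2 + (4*((½)*(-⅕)*(12 - 5)))/2 = -2 + (4*((½)*(-⅕)*7))/2 = -2 + (4*(-7/10))/2 = -2 + (½)*(-14/5) = -2 - 7/5 = -17/5 ≈ -3.4000)
w = -21107 (w = -34403 + 13296 = -21107)
w*E = -21107*(-17/5) = 358819/5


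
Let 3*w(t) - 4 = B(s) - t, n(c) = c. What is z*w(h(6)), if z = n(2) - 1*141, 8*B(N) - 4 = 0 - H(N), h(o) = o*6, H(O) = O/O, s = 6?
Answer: 35167/24 ≈ 1465.3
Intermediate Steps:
H(O) = 1
h(o) = 6*o
B(N) = 3/8 (B(N) = ½ + (0 - 1*1)/8 = ½ + (0 - 1)/8 = ½ + (⅛)*(-1) = ½ - ⅛ = 3/8)
w(t) = 35/24 - t/3 (w(t) = 4/3 + (3/8 - t)/3 = 4/3 + (⅛ - t/3) = 35/24 - t/3)
z = -139 (z = 2 - 1*141 = 2 - 141 = -139)
z*w(h(6)) = -139*(35/24 - 2*6) = -139*(35/24 - ⅓*36) = -139*(35/24 - 12) = -139*(-253/24) = 35167/24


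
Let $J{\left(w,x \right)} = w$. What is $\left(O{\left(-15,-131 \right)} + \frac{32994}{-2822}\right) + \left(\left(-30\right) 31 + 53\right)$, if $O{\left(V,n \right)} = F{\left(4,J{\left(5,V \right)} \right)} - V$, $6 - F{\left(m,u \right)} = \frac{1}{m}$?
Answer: $- \frac{4898663}{5644} \approx -867.94$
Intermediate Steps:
$F{\left(m,u \right)} = 6 - \frac{1}{m}$
$O{\left(V,n \right)} = \frac{23}{4} - V$ ($O{\left(V,n \right)} = \left(6 - \frac{1}{4}\right) - V = \frac{23}{4} - V$)
$\left(O{\left(-15,-131 \right)} + \frac{32994}{-2822}\right) + \left(\left(-30\right) 31 + 53\right) = \left(\left(\frac{23}{4} - -15\right) + \frac{32994}{-2822}\right) + \left(\left(-30\right) 31 + 53\right) = \left(\left(\frac{23}{4} + 15\right) + 32994 \left(- \frac{1}{2822}\right)\right) + \left(-930 + 53\right) = \left(\frac{83}{4} - \frac{16497}{1411}\right) - 877 = \frac{51125}{5644} - 877 = - \frac{4898663}{5644}$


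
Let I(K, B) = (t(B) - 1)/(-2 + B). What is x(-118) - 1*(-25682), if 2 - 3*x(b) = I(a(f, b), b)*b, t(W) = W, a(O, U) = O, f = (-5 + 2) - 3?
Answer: 4629901/180 ≈ 25722.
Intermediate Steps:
f = -6 (f = -3 - 3 = -6)
I(K, B) = (-1 + B)/(-2 + B) (I(K, B) = (B - 1)/(-2 + B) = (-1 + B)/(-2 + B))
x(b) = 2/3 - b*(-1 + b)/(3*(-2 + b)) (x(b) = 2/3 - (-1 + b)/(-2 + b)*b/3 = 2/3 - b*(-1 + b)/(3*(-2 + b)))
x(-118) - 1*(-25682) = (-4 - 1*(-118)**2 + 3*(-118))/(3*(-2 - 118)) - 1*(-25682) = (1/3)*(-4 - 1*13924 - 354)/(-120) + 25682 = (1/3)*(-1/120)*(-4 - 13924 - 354) + 25682 = (1/3)*(-1/120)*(-14282) + 25682 = 7141/180 + 25682 = 4629901/180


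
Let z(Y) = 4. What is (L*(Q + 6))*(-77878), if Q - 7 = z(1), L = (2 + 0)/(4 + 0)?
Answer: -661963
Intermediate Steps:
L = ½ (L = 2/4 = 2*(¼) = ½ ≈ 0.50000)
Q = 11 (Q = 7 + 4 = 11)
(L*(Q + 6))*(-77878) = ((11 + 6)/2)*(-77878) = ((½)*17)*(-77878) = (17/2)*(-77878) = -661963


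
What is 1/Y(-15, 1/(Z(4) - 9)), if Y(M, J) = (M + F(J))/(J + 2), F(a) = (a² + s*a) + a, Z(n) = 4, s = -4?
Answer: -45/359 ≈ -0.12535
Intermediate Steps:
F(a) = a² - 3*a (F(a) = (a² - 4*a) + a = a² - 3*a)
Y(M, J) = (M + J*(-3 + J))/(2 + J) (Y(M, J) = (M + J*(-3 + J))/(J + 2) = (M + J*(-3 + J))/(2 + J))
1/Y(-15, 1/(Z(4) - 9)) = 1/((-15 + (-3 + 1/(4 - 9))/(4 - 9))/(2 + 1/(4 - 9))) = 1/((-15 + (-3 + 1/(-5))/(-5))/(2 + 1/(-5))) = 1/((-15 - (-3 - ⅕)/5)/(2 - ⅕)) = 1/((-15 - ⅕*(-16/5))/(9/5)) = 1/(5*(-15 + 16/25)/9) = 1/((5/9)*(-359/25)) = 1/(-359/45) = -45/359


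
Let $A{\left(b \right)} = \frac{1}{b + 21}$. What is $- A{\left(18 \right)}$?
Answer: $- \frac{1}{39} \approx -0.025641$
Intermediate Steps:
$A{\left(b \right)} = \frac{1}{21 + b}$
$- A{\left(18 \right)} = - \frac{1}{21 + 18} = - \frac{1}{39}$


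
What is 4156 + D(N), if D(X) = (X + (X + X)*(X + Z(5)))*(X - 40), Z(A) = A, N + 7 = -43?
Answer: -396344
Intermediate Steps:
N = -50 (N = -7 - 43 = -50)
D(X) = (-40 + X)*(X + 2*X*(5 + X)) (D(X) = (X + (X + X)*(X + 5))*(X - 40) = (X + (2*X)*(5 + X))*(-40 + X) = (X + 2*X*(5 + X))*(-40 + X) = (-40 + X)*(X + 2*X*(5 + X)))
4156 + D(N) = 4156 - 50*(-440 - 69*(-50) + 2*(-50)²) = 4156 - 50*(-440 + 3450 + 2*2500) = 4156 - 50*(-440 + 3450 + 5000) = 4156 - 50*8010 = 4156 - 400500 = -396344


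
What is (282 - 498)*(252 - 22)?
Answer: -49680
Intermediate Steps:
(282 - 498)*(252 - 22) = -216*230 = -49680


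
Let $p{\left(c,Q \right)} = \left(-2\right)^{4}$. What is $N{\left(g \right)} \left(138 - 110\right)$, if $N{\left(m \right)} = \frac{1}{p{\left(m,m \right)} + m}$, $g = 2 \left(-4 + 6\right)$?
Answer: $\frac{7}{5} \approx 1.4$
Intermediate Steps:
$p{\left(c,Q \right)} = 16$
$g = 4$ ($g = 2 \cdot 2 = 4$)
$N{\left(m \right)} = \frac{1}{16 + m}$
$N{\left(g \right)} \left(138 - 110\right) = \frac{138 - 110}{16 + 4} = \frac{138 - 110}{20} = \frac{1}{20} \cdot 28 = \frac{7}{5}$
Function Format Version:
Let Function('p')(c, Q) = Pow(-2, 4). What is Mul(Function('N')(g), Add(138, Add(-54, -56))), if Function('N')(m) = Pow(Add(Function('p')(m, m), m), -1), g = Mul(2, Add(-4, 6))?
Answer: Rational(7, 5) ≈ 1.4000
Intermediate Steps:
Function('p')(c, Q) = 16
g = 4 (g = Mul(2, 2) = 4)
Function('N')(m) = Pow(Add(16, m), -1)
Mul(Function('N')(g), Add(138, Add(-54, -56))) = Mul(Pow(Add(16, 4), -1), Add(138, Add(-54, -56))) = Mul(Pow(20, -1), Add(138, -110)) = Mul(Rational(1, 20), 28) = Rational(7, 5)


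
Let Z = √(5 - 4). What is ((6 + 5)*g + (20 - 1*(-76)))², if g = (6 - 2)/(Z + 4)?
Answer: 274576/25 ≈ 10983.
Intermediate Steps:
Z = 1 (Z = √1 = 1)
g = ⅘ (g = (6 - 2)/(1 + 4) = 4/5 = 4*(⅕) = ⅘ ≈ 0.80000)
((6 + 5)*g + (20 - 1*(-76)))² = ((6 + 5)*(⅘) + (20 - 1*(-76)))² = (11*(⅘) + (20 + 76))² = (44/5 + 96)² = (524/5)² = 274576/25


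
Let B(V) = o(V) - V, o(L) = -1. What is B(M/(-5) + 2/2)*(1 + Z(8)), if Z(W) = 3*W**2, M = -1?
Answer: -2123/5 ≈ -424.60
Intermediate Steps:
B(V) = -1 - V
B(M/(-5) + 2/2)*(1 + Z(8)) = (-1 - (-1/(-5) + 2/2))*(1 + 3*8**2) = (-1 - (-1*(-1/5) + 2*(1/2)))*(1 + 3*64) = (-1 - (1/5 + 1))*(1 + 192) = (-1 - 1*6/5)*193 = (-1 - 6/5)*193 = -11/5*193 = -2123/5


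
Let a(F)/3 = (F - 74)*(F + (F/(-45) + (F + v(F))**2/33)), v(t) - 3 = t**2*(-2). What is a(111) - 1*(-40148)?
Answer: 111303085776/55 ≈ 2.0237e+9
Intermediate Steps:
v(t) = 3 - 2*t**2 (v(t) = 3 + t**2*(-2) = 3 - 2*t**2)
a(F) = 3*(-74 + F)*((3 + F - 2*F**2)**2/33 + 44*F/45) (a(F) = 3*((F - 74)*(F + (F/(-45) + (F + (3 - 2*F**2))**2/33))) = 3*((-74 + F)*(F + (F*(-1/45) + (3 + F - 2*F**2)**2*(1/33)))) = 3*((-74 + F)*(F + (-F/45 + (3 + F - 2*F**2)**2/33))) = 3*((-74 + F)*((3 + F - 2*F**2)**2/33 + 44*F/45)) = 3*(-74 + F)*((3 + F - 2*F**2)**2/33 + 44*F/45))
a(111) - 1*(-40148) = (-666/11 - 42341/165*111 - 300/11*111**4 + (4/11)*111**5 + (285/11)*111**3 + (12784/165)*111**2) - 1*(-40148) = (-666/11 - 1566617/55 - 300/11*151807041 + (4/11)*16850581551 + (285/11)*1367631 + (12784/165)*12321) + 40148 = (-666/11 - 1566617/55 - 45542112300/11 + 67402326204/11 + 389774835/11 + 52503888/55) + 40148 = 111300877636/55 + 40148 = 111303085776/55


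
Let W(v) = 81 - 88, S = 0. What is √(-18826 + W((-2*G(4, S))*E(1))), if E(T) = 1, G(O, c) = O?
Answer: I*√18833 ≈ 137.23*I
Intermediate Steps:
W(v) = -7
√(-18826 + W((-2*G(4, S))*E(1))) = √(-18826 - 7) = √(-18833) = I*√18833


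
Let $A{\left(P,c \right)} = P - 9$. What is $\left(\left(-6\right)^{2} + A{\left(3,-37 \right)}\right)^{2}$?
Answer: $900$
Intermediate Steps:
$A{\left(P,c \right)} = -9 + P$
$\left(\left(-6\right)^{2} + A{\left(3,-37 \right)}\right)^{2} = \left(\left(-6\right)^{2} + \left(-9 + 3\right)\right)^{2} = \left(36 - 6\right)^{2} = 30^{2} = 900$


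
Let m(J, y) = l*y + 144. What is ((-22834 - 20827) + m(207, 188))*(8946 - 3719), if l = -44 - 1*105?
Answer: -373882083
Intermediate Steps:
l = -149 (l = -44 - 105 = -149)
m(J, y) = 144 - 149*y (m(J, y) = -149*y + 144 = 144 - 149*y)
((-22834 - 20827) + m(207, 188))*(8946 - 3719) = ((-22834 - 20827) + (144 - 149*188))*(8946 - 3719) = (-43661 + (144 - 28012))*5227 = (-43661 - 27868)*5227 = -71529*5227 = -373882083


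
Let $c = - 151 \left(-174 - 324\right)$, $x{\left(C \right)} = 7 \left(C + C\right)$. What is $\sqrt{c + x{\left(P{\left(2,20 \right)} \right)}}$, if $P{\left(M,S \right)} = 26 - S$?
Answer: $\sqrt{75282} \approx 274.38$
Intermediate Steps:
$x{\left(C \right)} = 14 C$ ($x{\left(C \right)} = 7 \cdot 2 C = 14 C$)
$c = 75198$ ($c = \left(-151\right) \left(-498\right) = 75198$)
$\sqrt{c + x{\left(P{\left(2,20 \right)} \right)}} = \sqrt{75198 + 14 \left(26 - 20\right)} = \sqrt{75198 + 14 \cdot 6} = \sqrt{75198 + 84} = \sqrt{75282}$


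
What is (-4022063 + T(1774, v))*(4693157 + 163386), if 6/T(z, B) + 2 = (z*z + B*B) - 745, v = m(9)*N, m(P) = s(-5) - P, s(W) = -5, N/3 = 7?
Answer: -63146639398562128627/3232765 ≈ -1.9533e+13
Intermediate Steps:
N = 21 (N = 3*7 = 21)
m(P) = -5 - P
v = -294 (v = (-5 - 1*9)*21 = (-5 - 9)*21 = -14*21 = -294)
T(z, B) = 6/(-747 + B**2 + z**2) (T(z, B) = 6/(-2 + ((z*z + B*B) - 745)) = 6/(-2 + ((z**2 + B**2) - 745)) = 6/(-2 + ((B**2 + z**2) - 745)) = 6/(-2 + (-745 + B**2 + z**2)) = 6/(-747 + B**2 + z**2))
(-4022063 + T(1774, v))*(4693157 + 163386) = (-4022063 + 6/(-747 + (-294)**2 + 1774**2))*(4693157 + 163386) = (-4022063 + 6/(-747 + 86436 + 3147076))*4856543 = (-4022063 + 6/3232765)*4856543 = -13002384494189/3232765*4856543 = -63146639398562128627/3232765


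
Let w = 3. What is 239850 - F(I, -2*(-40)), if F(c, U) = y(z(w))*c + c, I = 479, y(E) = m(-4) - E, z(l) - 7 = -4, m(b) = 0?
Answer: 240808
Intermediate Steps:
z(l) = 3 (z(l) = 7 - 4 = 3)
y(E) = -E (y(E) = 0 - E = -E)
F(c, U) = -2*c (F(c, U) = (-1*3)*c + c = -3*c + c = -2*c)
239850 - F(I, -2*(-40)) = 239850 - (-2)*479 = 239850 - 1*(-958) = 239850 + 958 = 240808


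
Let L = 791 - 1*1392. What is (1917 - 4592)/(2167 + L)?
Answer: -2675/1566 ≈ -1.7082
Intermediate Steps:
L = -601 (L = 791 - 1392 = -601)
(1917 - 4592)/(2167 + L) = (1917 - 4592)/(2167 - 601) = -2675/1566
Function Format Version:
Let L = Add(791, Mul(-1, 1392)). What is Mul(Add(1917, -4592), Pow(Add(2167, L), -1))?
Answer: Rational(-2675, 1566) ≈ -1.7082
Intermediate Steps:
L = -601 (L = Add(791, -1392) = -601)
Mul(Add(1917, -4592), Pow(Add(2167, L), -1)) = Mul(Add(1917, -4592), Pow(Add(2167, -601), -1)) = Mul(-2675, Pow(1566, -1)) = Mul(-2675, Rational(1, 1566)) = Rational(-2675, 1566)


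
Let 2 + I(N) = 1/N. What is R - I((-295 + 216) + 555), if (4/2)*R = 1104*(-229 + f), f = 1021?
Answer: 208100535/476 ≈ 4.3719e+5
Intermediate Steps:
I(N) = -2 + 1/N
R = 437184 (R = (1104*(-229 + 1021))/2 = (1104*792)/2 = (½)*874368 = 437184)
R - I((-295 + 216) + 555) = 437184 - (-2 + 1/((-295 + 216) + 555)) = 437184 - (-2 + 1/(-79 + 555)) = 437184 - (-2 + 1/476) = 437184 - 1*(-951/476) = 437184 + 951/476 = 208100535/476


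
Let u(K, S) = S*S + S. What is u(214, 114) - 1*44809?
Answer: -31699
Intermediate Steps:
u(K, S) = S + S² (u(K, S) = S² + S = S + S²)
u(214, 114) - 1*44809 = 114*(1 + 114) - 1*44809 = 114*115 - 44809 = 13110 - 44809 = -31699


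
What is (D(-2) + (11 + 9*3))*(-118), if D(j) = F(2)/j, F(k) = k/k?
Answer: -4425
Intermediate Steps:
F(k) = 1
D(j) = 1/j
(D(-2) + (11 + 9*3))*(-118) = (1/(-2) + (11 + 9*3))*(-118) = (-½ + (11 + 27))*(-118) = (-½ + 38)*(-118) = (75/2)*(-118) = -4425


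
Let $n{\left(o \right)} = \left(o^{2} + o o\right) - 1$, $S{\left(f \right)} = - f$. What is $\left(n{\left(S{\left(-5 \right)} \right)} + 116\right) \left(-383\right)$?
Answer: $-63195$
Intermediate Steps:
$n{\left(o \right)} = -1 + 2 o^{2}$ ($n{\left(o \right)} = \left(o^{2} + o^{2}\right) - 1 = 2 o^{2} - 1 = -1 + 2 o^{2}$)
$\left(n{\left(S{\left(-5 \right)} \right)} + 116\right) \left(-383\right) = \left(\left(-1 + 2 \left(\left(-1\right) \left(-5\right)\right)^{2}\right) + 116\right) \left(-383\right) = \left(\left(-1 + 2 \cdot 5^{2}\right) + 116\right) \left(-383\right) = \left(\left(-1 + 2 \cdot 25\right) + 116\right) \left(-383\right) = \left(\left(-1 + 50\right) + 116\right) \left(-383\right) = \left(49 + 116\right) \left(-383\right) = 165 \left(-383\right) = -63195$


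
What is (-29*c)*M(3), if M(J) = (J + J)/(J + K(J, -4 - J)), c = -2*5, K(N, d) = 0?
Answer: 580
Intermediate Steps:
c = -10
M(J) = 2 (M(J) = (J + J)/(J + 0) = (2*J)/J = 2)
(-29*c)*M(3) = -29*(-10)*2 = 290*2 = 580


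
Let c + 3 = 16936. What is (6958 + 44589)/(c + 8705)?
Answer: 51547/25638 ≈ 2.0106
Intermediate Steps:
c = 16933 (c = -3 + 16936 = 16933)
(6958 + 44589)/(c + 8705) = (6958 + 44589)/(16933 + 8705) = 51547/25638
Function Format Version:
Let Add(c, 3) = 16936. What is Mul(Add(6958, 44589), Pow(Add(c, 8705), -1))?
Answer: Rational(51547, 25638) ≈ 2.0106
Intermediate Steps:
c = 16933 (c = Add(-3, 16936) = 16933)
Mul(Add(6958, 44589), Pow(Add(c, 8705), -1)) = Mul(Add(6958, 44589), Pow(Add(16933, 8705), -1)) = Mul(51547, Pow(25638, -1)) = Mul(51547, Rational(1, 25638)) = Rational(51547, 25638)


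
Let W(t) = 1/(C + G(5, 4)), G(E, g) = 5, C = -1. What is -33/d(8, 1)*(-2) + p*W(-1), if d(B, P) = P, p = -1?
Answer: 263/4 ≈ 65.750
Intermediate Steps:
W(t) = ¼ (W(t) = 1/(-1 + 5) = 1/4 = ¼)
-33/d(8, 1)*(-2) + p*W(-1) = -33/1*(-2) - 1*¼ = -33*1*(-2) - ¼ = -33*(-2) - ¼ = 66 - ¼ = 263/4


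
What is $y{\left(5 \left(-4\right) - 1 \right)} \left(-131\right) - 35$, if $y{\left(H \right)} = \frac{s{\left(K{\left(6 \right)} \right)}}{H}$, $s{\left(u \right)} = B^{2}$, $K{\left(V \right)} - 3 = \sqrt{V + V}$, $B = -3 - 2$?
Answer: $\frac{2540}{21} \approx 120.95$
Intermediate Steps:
$B = -5$
$K{\left(V \right)} = 3 + \sqrt{2} \sqrt{V}$ ($K{\left(V \right)} = 3 + \sqrt{V + V} = 3 + \sqrt{2 V} = 3 + \sqrt{2} \sqrt{V}$)
$s{\left(u \right)} = 25$ ($s{\left(u \right)} = \left(-5\right)^{2} = 25$)
$y{\left(H \right)} = \frac{25}{H}$
$y{\left(5 \left(-4\right) - 1 \right)} \left(-131\right) - 35 = \frac{25}{5 \left(-4\right) - 1} \left(-131\right) - 35 = \frac{25}{-20 - 1} \left(-131\right) - 35 = \frac{25}{-21} \left(-131\right) - 35 = 25 \left(- \frac{1}{21}\right) \left(-131\right) - 35 = \left(- \frac{25}{21}\right) \left(-131\right) - 35 = \frac{3275}{21} - 35 = \frac{2540}{21}$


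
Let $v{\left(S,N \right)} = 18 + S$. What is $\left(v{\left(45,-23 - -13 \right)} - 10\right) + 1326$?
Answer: $1379$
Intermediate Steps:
$\left(v{\left(45,-23 - -13 \right)} - 10\right) + 1326 = \left(\left(18 + 45\right) - 10\right) + 1326 = \left(63 - 10\right) + 1326 = 53 + 1326 = 1379$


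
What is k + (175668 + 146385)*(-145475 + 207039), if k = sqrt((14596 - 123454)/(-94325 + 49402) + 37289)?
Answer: 19826870892 + sqrt(75256923544415)/44923 ≈ 1.9827e+10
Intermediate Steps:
k = sqrt(75256923544415)/44923 (k = sqrt(-108858/(-44923) + 37289) = sqrt(-108858*(-1/44923) + 37289) = sqrt(108858/44923 + 37289) = sqrt(1675242605/44923) = sqrt(75256923544415)/44923 ≈ 193.11)
k + (175668 + 146385)*(-145475 + 207039) = sqrt(75256923544415)/44923 + (175668 + 146385)*(-145475 + 207039) = sqrt(75256923544415)/44923 + 322053*61564 = sqrt(75256923544415)/44923 + 19826870892 = 19826870892 + sqrt(75256923544415)/44923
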